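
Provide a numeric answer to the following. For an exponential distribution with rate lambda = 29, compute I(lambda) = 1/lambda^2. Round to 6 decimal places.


Fisher information for exponential: I(lambda) = 1/lambda^2.
lambda = 29, lambda^2 = 841.
I = 1/841 = 0.001189

0.001189


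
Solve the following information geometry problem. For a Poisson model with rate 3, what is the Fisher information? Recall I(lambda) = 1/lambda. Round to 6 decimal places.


Fisher information for Poisson: I(lambda) = 1/lambda.
lambda = 3.
I(lambda) = 1/3 = 0.333333

0.333333


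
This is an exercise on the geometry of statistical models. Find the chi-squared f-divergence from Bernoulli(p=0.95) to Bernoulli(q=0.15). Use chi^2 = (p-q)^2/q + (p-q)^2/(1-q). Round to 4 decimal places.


Chi-squared divergence between Bernoulli distributions:
chi^2 = (p-q)^2/q + (p-q)^2/(1-q).
p = 0.95, q = 0.15, p-q = 0.8.
(p-q)^2 = 0.64.
term1 = 0.64/0.15 = 4.266667.
term2 = 0.64/0.85 = 0.752941.
chi^2 = 4.266667 + 0.752941 = 5.0196

5.0196


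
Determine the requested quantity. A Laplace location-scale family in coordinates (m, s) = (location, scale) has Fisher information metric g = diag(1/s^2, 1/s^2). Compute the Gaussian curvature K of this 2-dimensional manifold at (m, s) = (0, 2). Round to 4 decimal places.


The metric has the form g = (A dm^2 + B ds^2)/s^2 with A = 1, B = 1.
Substitute u = sqrt(A/B)*m: g = B*(du^2 + ds^2)/s^2, i.e. B times the
Poincare upper half-plane metric, which has constant Gaussian curvature -1.
Scaling a 2D metric by a constant c divides the Gaussian curvature by c,
so K = -1/B = -1/(1) = -1.0000 everywhere (the point (m, s) = (0, 2) is irrelevant:
the curvature is constant).
The requested Gaussian curvature is K = -1.0000.

-1.0000


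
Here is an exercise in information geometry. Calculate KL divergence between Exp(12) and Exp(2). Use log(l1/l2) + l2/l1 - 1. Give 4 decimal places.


KL divergence for exponential family:
KL = log(l1/l2) + l2/l1 - 1.
log(12/2) = 1.791759.
2/12 = 0.166667.
KL = 1.791759 + 0.166667 - 1 = 0.9584

0.9584


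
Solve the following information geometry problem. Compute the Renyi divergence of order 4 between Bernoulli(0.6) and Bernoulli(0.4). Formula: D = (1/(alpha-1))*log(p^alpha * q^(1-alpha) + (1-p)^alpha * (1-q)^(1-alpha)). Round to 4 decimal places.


Renyi divergence of order alpha between Bernoulli distributions:
D = (1/(alpha-1))*log(p^alpha * q^(1-alpha) + (1-p)^alpha * (1-q)^(1-alpha)).
alpha = 4, p = 0.6, q = 0.4.
p^alpha * q^(1-alpha) = 0.6^4 * 0.4^-3 = 2.025.
(1-p)^alpha * (1-q)^(1-alpha) = 0.4^4 * 0.6^-3 = 0.118519.
sum = 2.025 + 0.118519 = 2.143519.
D = (1/3)*log(2.143519) = 0.2541

0.2541


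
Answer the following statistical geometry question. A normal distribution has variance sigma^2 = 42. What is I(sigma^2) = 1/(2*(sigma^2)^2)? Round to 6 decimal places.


Fisher information for variance: I(sigma^2) = 1/(2*sigma^4).
sigma^2 = 42, so sigma^4 = 1764.
I = 1/(2*1764) = 1/3528 = 0.000283

0.000283


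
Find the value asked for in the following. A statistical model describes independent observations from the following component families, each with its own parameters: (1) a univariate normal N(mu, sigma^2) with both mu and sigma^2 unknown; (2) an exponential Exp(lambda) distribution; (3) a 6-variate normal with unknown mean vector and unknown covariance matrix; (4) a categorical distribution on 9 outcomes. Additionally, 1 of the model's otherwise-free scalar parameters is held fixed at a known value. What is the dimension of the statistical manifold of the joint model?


The dimension of a statistical manifold equals the number of free
(independent) real parameters of the model. For a product of independent
blocks the parameter counts add.
- normal (mu, sigma^2): 2.
- exponential (lambda): 1.
- 6-variate normal: 6 (mean) + 6*7/2 = 21 (symmetric covariance) = 27.
- categorical on 9 outcomes (probabilities sum to 1): 9-1 = 8.
Total = 2 + 1 + 27 + 8 = 38.
1 parameter(s) fixed at known values: 38 - 1 = 37.
Dimension = 37

37


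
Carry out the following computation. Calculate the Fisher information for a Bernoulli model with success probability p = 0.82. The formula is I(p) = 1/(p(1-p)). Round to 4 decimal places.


For Bernoulli(p), Fisher information is I(p) = 1/(p*(1-p)).
p = 0.82, 1-p = 0.18.
p*(1-p) = 0.1476.
I(p) = 1/0.1476 = 6.7751

6.7751


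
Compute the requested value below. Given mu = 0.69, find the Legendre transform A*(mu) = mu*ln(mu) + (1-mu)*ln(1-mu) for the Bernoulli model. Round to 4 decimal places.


Legendre transform for Bernoulli:
A*(mu) = mu*log(mu) + (1-mu)*log(1-mu).
mu = 0.69, 1-mu = 0.31.
mu*log(mu) = 0.69*log(0.69) = -0.256034.
(1-mu)*log(1-mu) = 0.31*log(0.31) = -0.363067.
A* = -0.256034 + -0.363067 = -0.6191

-0.6191


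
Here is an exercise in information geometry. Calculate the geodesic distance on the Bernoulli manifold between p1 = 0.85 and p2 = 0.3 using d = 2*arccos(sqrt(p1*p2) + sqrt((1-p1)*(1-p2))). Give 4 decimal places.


Geodesic distance on Bernoulli manifold:
d(p1,p2) = 2*arccos(sqrt(p1*p2) + sqrt((1-p1)*(1-p2))).
sqrt(p1*p2) = sqrt(0.85*0.3) = 0.504975.
sqrt((1-p1)*(1-p2)) = sqrt(0.15*0.7) = 0.324037.
arg = 0.504975 + 0.324037 = 0.829012.
d = 2*arccos(0.829012) = 1.1869

1.1869


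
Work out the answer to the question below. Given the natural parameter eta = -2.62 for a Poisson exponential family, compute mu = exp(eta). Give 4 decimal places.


Expectation parameter for Poisson exponential family:
mu = exp(eta).
eta = -2.62.
mu = exp(-2.62) = 0.0728

0.0728


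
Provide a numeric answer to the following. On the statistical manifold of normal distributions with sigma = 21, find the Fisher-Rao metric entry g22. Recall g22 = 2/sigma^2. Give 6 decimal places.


For the 2-parameter normal family, the Fisher metric has:
  g11 = 1/sigma^2, g22 = 2/sigma^2.
sigma = 21, sigma^2 = 441.
g22 = 0.004535

0.004535


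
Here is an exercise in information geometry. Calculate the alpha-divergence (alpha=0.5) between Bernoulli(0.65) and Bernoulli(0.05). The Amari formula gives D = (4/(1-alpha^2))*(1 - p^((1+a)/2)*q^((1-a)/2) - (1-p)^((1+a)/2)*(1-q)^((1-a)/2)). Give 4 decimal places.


Amari alpha-divergence:
D = (4/(1-alpha^2))*(1 - p^((1+a)/2)*q^((1-a)/2) - (1-p)^((1+a)/2)*(1-q)^((1-a)/2)).
alpha = 0.5, p = 0.65, q = 0.05.
e1 = (1+alpha)/2 = 0.75, e2 = (1-alpha)/2 = 0.25.
t1 = p^e1 * q^e2 = 0.65^0.75 * 0.05^0.25 = 0.342316.
t2 = (1-p)^e1 * (1-q)^e2 = 0.35^0.75 * 0.95^0.25 = 0.449244.
4/(1-alpha^2) = 5.333333.
D = 5.333333*(1 - 0.342316 - 0.449244) = 1.1117

1.1117


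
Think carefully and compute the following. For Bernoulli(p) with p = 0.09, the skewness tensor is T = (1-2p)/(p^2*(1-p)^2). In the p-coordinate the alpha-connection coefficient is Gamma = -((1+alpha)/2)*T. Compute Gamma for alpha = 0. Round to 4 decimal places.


Skewness (Amari-Chentsov) tensor: T = (1-2p)/(p^2*(1-p)^2).
p = 0.09, 1-2p = 0.82, p^2 = 0.0081, (1-p)^2 = 0.8281.
T = 0.82/(0.0081 * 0.8281) = 122.249206.
In the p-coordinate, Gamma^(alpha) = Gamma^(0) - (alpha/2)*T with Gamma^(0) = (1/2)*g'(p) = -T/2,
so Gamma^(alpha) = -((1+alpha)/2)*T.
alpha = 0, -(1+alpha)/2 = -0.5.
Gamma = -0.5 * 122.249206 = -61.1246

-61.1246


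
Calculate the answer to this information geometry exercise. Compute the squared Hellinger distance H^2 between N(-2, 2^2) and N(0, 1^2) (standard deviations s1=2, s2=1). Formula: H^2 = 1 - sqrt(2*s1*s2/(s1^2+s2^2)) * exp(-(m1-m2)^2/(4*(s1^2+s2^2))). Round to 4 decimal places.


Squared Hellinger distance for Gaussians:
H^2 = 1 - sqrt(2*s1*s2/(s1^2+s2^2)) * exp(-(m1-m2)^2/(4*(s1^2+s2^2))).
s1^2 = 4, s2^2 = 1, s1^2+s2^2 = 5.
sqrt(2*2*1/(5)) = 0.894427.
(m1-m2)^2 = (-2)^2 = 4.
exp(-4/(4*5)) = exp(-0.2) = 0.818731.
H^2 = 1 - 0.894427*0.818731 = 0.2677

0.2677


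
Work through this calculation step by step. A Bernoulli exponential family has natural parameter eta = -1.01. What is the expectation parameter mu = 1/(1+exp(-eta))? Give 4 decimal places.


Dual coordinate (expectation parameter) for Bernoulli:
mu = 1/(1+exp(-eta)).
eta = -1.01.
exp(-eta) = exp(1.01) = 2.745601.
mu = 1/(1+2.745601) = 0.2670

0.2670


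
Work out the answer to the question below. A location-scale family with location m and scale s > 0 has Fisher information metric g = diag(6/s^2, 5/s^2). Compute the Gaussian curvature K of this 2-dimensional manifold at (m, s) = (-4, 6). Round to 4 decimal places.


The metric has the form g = (A dm^2 + B ds^2)/s^2 with A = 6, B = 5.
Substitute u = sqrt(A/B)*m: g = B*(du^2 + ds^2)/s^2, i.e. B times the
Poincare upper half-plane metric, which has constant Gaussian curvature -1.
Scaling a 2D metric by a constant c divides the Gaussian curvature by c,
so K = -1/B = -1/(5) = -0.2000 everywhere (the point (m, s) = (-4, 6) is irrelevant:
the curvature is constant).
The requested Gaussian curvature is K = -0.2000.

-0.2000


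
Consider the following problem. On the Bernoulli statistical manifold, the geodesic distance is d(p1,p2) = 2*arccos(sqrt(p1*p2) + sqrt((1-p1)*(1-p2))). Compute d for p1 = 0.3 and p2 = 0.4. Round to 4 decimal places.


Geodesic distance on Bernoulli manifold:
d(p1,p2) = 2*arccos(sqrt(p1*p2) + sqrt((1-p1)*(1-p2))).
sqrt(p1*p2) = sqrt(0.3*0.4) = 0.34641.
sqrt((1-p1)*(1-p2)) = sqrt(0.7*0.6) = 0.648074.
arg = 0.34641 + 0.648074 = 0.994484.
d = 2*arccos(0.994484) = 0.2102

0.2102


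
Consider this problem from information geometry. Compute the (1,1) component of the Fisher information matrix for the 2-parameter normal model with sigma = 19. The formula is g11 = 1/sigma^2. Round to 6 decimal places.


For the 2-parameter normal family, the Fisher metric has:
  g11 = 1/sigma^2, g22 = 2/sigma^2.
sigma = 19, sigma^2 = 361.
g11 = 0.002770

0.002770


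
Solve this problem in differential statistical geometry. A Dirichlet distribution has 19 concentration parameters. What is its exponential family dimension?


Exponential family dimension calculation:
Dirichlet with 19 components has 19 natural parameters.

19


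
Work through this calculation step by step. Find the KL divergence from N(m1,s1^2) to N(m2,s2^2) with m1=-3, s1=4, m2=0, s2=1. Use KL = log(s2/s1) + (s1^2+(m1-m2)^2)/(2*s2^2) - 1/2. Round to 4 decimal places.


KL divergence between normal distributions:
KL = log(s2/s1) + (s1^2 + (m1-m2)^2)/(2*s2^2) - 1/2.
log(1/4) = -1.386294.
(4^2 + (-3-0)^2)/(2*1^2) = (16 + 9)/2 = 12.5.
KL = -1.386294 + 12.5 - 0.5 = 10.6137

10.6137


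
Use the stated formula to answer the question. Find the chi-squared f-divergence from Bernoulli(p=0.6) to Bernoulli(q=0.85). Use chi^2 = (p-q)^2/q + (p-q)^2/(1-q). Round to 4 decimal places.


Chi-squared divergence between Bernoulli distributions:
chi^2 = (p-q)^2/q + (p-q)^2/(1-q).
p = 0.6, q = 0.85, p-q = -0.25.
(p-q)^2 = 0.0625.
term1 = 0.0625/0.85 = 0.073529.
term2 = 0.0625/0.15 = 0.416667.
chi^2 = 0.073529 + 0.416667 = 0.4902

0.4902


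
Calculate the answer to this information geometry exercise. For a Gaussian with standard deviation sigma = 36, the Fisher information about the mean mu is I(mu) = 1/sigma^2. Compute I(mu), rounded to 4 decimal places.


The Fisher information for the mean of a normal distribution is I(mu) = 1/sigma^2.
sigma = 36, so sigma^2 = 1296.
I(mu) = 1/1296 = 0.0008

0.0008


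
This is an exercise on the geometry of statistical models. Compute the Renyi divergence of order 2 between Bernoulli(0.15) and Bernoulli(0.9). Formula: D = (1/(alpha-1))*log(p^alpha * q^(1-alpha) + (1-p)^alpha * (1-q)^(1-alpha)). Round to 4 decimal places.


Renyi divergence of order alpha between Bernoulli distributions:
D = (1/(alpha-1))*log(p^alpha * q^(1-alpha) + (1-p)^alpha * (1-q)^(1-alpha)).
alpha = 2, p = 0.15, q = 0.9.
p^alpha * q^(1-alpha) = 0.15^2 * 0.9^-1 = 0.025.
(1-p)^alpha * (1-q)^(1-alpha) = 0.85^2 * 0.1^-1 = 7.225.
sum = 0.025 + 7.225 = 7.25.
D = (1/1)*log(7.25) = 1.9810

1.9810


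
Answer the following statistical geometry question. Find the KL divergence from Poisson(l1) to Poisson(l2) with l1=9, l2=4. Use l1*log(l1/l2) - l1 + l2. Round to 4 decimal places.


KL divergence for Poisson:
KL = l1*log(l1/l2) - l1 + l2.
l1 = 9, l2 = 4.
log(9/4) = 0.81093.
l1*log(l1/l2) = 9 * 0.81093 = 7.298372.
KL = 7.298372 - 9 + 4 = 2.2984

2.2984


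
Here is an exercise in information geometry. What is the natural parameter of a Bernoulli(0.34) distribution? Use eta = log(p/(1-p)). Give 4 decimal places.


Natural parameter for Bernoulli: eta = log(p/(1-p)).
p = 0.34, 1-p = 0.66.
p/(1-p) = 0.515152.
eta = log(0.515152) = -0.6633

-0.6633


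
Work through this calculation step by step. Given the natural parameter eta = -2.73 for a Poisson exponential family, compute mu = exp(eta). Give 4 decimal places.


Expectation parameter for Poisson exponential family:
mu = exp(eta).
eta = -2.73.
mu = exp(-2.73) = 0.0652

0.0652


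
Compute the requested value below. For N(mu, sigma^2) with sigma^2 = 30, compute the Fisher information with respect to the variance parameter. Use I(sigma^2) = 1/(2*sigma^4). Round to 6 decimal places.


Fisher information for variance: I(sigma^2) = 1/(2*sigma^4).
sigma^2 = 30, so sigma^4 = 900.
I = 1/(2*900) = 1/1800 = 0.000556

0.000556


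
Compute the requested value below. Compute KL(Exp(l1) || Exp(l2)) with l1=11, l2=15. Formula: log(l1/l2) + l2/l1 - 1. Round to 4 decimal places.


KL divergence for exponential family:
KL = log(l1/l2) + l2/l1 - 1.
log(11/15) = -0.310155.
15/11 = 1.363636.
KL = -0.310155 + 1.363636 - 1 = 0.0535

0.0535


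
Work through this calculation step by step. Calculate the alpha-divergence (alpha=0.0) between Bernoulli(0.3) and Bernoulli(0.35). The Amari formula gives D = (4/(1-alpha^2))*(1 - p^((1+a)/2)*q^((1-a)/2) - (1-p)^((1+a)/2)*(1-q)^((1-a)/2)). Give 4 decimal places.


Amari alpha-divergence:
D = (4/(1-alpha^2))*(1 - p^((1+a)/2)*q^((1-a)/2) - (1-p)^((1+a)/2)*(1-q)^((1-a)/2)).
alpha = 0.0, p = 0.3, q = 0.35.
e1 = (1+alpha)/2 = 0.5, e2 = (1-alpha)/2 = 0.5.
t1 = p^e1 * q^e2 = 0.3^0.5 * 0.35^0.5 = 0.324037.
t2 = (1-p)^e1 * (1-q)^e2 = 0.7^0.5 * 0.65^0.5 = 0.674537.
4/(1-alpha^2) = 4.0.
D = 4.0*(1 - 0.324037 - 0.674537) = 0.0057

0.0057


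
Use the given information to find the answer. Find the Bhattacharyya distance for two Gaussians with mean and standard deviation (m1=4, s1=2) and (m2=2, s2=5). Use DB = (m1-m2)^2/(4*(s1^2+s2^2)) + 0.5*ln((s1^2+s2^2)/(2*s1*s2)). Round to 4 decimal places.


Bhattacharyya distance between two Gaussians:
DB = (m1-m2)^2/(4*(s1^2+s2^2)) + (1/2)*ln((s1^2+s2^2)/(2*s1*s2)).
(m1-m2)^2 = (2)^2 = 4.
s1^2+s2^2 = 4 + 25 = 29.
term1 = 4/116 = 0.034483.
term2 = 0.5*ln(29/20.0) = 0.185782.
DB = 0.034483 + 0.185782 = 0.2203

0.2203


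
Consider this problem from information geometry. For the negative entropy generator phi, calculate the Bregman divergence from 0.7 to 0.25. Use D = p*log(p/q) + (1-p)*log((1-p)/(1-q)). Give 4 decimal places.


Bregman divergence with negative entropy generator:
D = p*log(p/q) + (1-p)*log((1-p)/(1-q)).
p = 0.7, q = 0.25.
p*log(p/q) = 0.7*log(0.7/0.25) = 0.720734.
(1-p)*log((1-p)/(1-q)) = 0.3*log(0.3/0.75) = -0.274887.
D = 0.720734 + -0.274887 = 0.4458

0.4458


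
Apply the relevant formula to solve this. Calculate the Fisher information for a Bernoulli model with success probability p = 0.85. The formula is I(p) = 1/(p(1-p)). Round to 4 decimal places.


For Bernoulli(p), Fisher information is I(p) = 1/(p*(1-p)).
p = 0.85, 1-p = 0.15.
p*(1-p) = 0.1275.
I(p) = 1/0.1275 = 7.8431

7.8431


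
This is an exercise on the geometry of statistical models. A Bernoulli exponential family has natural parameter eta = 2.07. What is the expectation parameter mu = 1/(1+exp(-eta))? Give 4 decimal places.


Dual coordinate (expectation parameter) for Bernoulli:
mu = 1/(1+exp(-eta)).
eta = 2.07.
exp(-eta) = exp(-2.07) = 0.126186.
mu = 1/(1+0.126186) = 0.8880

0.8880


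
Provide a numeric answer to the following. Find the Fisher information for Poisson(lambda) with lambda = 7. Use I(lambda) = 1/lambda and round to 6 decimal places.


Fisher information for Poisson: I(lambda) = 1/lambda.
lambda = 7.
I(lambda) = 1/7 = 0.142857

0.142857


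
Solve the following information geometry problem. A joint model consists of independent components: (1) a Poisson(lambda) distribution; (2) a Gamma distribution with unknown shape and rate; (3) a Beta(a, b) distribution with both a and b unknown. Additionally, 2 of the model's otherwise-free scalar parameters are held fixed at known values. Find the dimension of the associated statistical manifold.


The dimension of a statistical manifold equals the number of free
(independent) real parameters of the model. For a product of independent
blocks the parameter counts add.
- Poisson (lambda): 1.
- Gamma (shape, rate): 2.
- Beta (a, b): 2.
Total = 1 + 2 + 2 = 5.
2 parameter(s) fixed at known values: 5 - 2 = 3.
Dimension = 3

3


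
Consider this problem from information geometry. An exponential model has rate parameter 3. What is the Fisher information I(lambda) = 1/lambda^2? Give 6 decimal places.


Fisher information for exponential: I(lambda) = 1/lambda^2.
lambda = 3, lambda^2 = 9.
I = 1/9 = 0.111111

0.111111


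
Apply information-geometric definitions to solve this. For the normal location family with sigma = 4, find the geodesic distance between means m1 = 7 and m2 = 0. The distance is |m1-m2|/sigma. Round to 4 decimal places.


On the fixed-variance normal subfamily, geodesic distance = |m1-m2|/sigma.
|7 - 0| = 7.
sigma = 4.
d = 7/4 = 1.7500

1.7500


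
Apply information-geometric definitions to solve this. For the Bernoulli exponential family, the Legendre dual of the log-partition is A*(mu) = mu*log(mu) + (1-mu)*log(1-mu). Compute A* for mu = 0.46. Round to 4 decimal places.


Legendre transform for Bernoulli:
A*(mu) = mu*log(mu) + (1-mu)*log(1-mu).
mu = 0.46, 1-mu = 0.54.
mu*log(mu) = 0.46*log(0.46) = -0.357203.
(1-mu)*log(1-mu) = 0.54*log(0.54) = -0.332741.
A* = -0.357203 + -0.332741 = -0.6899

-0.6899


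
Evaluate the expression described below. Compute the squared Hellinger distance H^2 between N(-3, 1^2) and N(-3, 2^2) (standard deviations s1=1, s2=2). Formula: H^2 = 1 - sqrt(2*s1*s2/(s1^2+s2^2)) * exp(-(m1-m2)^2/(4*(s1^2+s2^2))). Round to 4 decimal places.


Squared Hellinger distance for Gaussians:
H^2 = 1 - sqrt(2*s1*s2/(s1^2+s2^2)) * exp(-(m1-m2)^2/(4*(s1^2+s2^2))).
s1^2 = 1, s2^2 = 4, s1^2+s2^2 = 5.
sqrt(2*1*2/(5)) = 0.894427.
(m1-m2)^2 = (0)^2 = 0.
exp(-0/(4*5)) = exp(0.0) = 1.0.
H^2 = 1 - 0.894427*1.0 = 0.1056

0.1056


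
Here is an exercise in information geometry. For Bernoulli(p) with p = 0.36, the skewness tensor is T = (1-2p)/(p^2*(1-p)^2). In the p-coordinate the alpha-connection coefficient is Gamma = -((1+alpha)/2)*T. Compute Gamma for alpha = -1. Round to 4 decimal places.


Skewness (Amari-Chentsov) tensor: T = (1-2p)/(p^2*(1-p)^2).
p = 0.36, 1-2p = 0.28, p^2 = 0.1296, (1-p)^2 = 0.4096.
T = 0.28/(0.1296 * 0.4096) = 5.274643.
In the p-coordinate, Gamma^(alpha) = Gamma^(0) - (alpha/2)*T with Gamma^(0) = (1/2)*g'(p) = -T/2,
so Gamma^(alpha) = -((1+alpha)/2)*T.
alpha = -1, -(1+alpha)/2 = 0.0.
Gamma = 0.0 * 5.274643 = 0.0000

0.0000


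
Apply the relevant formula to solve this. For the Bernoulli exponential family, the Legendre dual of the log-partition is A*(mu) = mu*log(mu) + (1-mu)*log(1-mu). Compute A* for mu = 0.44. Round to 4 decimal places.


Legendre transform for Bernoulli:
A*(mu) = mu*log(mu) + (1-mu)*log(1-mu).
mu = 0.44, 1-mu = 0.56.
mu*log(mu) = 0.44*log(0.44) = -0.361231.
(1-mu)*log(1-mu) = 0.56*log(0.56) = -0.324698.
A* = -0.361231 + -0.324698 = -0.6859

-0.6859


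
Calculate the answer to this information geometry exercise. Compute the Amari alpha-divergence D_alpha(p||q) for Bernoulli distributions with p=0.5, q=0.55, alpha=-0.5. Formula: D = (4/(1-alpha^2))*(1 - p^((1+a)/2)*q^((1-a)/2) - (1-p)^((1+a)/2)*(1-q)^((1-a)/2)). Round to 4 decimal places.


Amari alpha-divergence:
D = (4/(1-alpha^2))*(1 - p^((1+a)/2)*q^((1-a)/2) - (1-p)^((1+a)/2)*(1-q)^((1-a)/2)).
alpha = -0.5, p = 0.5, q = 0.55.
e1 = (1+alpha)/2 = 0.25, e2 = (1-alpha)/2 = 0.75.
t1 = p^e1 * q^e2 = 0.5^0.25 * 0.55^0.75 = 0.53705.
t2 = (1-p)^e1 * (1-q)^e2 = 0.5^0.25 * 0.45^0.75 = 0.462011.
4/(1-alpha^2) = 5.333333.
D = 5.333333*(1 - 0.53705 - 0.462011) = 0.0050

0.0050


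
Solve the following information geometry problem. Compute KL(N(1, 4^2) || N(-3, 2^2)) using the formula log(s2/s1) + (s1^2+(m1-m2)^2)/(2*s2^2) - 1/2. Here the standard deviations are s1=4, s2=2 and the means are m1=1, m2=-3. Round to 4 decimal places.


KL divergence between normal distributions:
KL = log(s2/s1) + (s1^2 + (m1-m2)^2)/(2*s2^2) - 1/2.
log(2/4) = -0.693147.
(4^2 + (1--3)^2)/(2*2^2) = (16 + 16)/8 = 4.0.
KL = -0.693147 + 4.0 - 0.5 = 2.8069

2.8069


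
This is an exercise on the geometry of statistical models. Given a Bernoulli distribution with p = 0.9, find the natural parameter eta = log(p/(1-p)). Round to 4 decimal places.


Natural parameter for Bernoulli: eta = log(p/(1-p)).
p = 0.9, 1-p = 0.1.
p/(1-p) = 9.0.
eta = log(9.0) = 2.1972

2.1972


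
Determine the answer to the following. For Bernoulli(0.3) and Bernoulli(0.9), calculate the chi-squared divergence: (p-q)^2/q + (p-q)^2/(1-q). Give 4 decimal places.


Chi-squared divergence between Bernoulli distributions:
chi^2 = (p-q)^2/q + (p-q)^2/(1-q).
p = 0.3, q = 0.9, p-q = -0.6.
(p-q)^2 = 0.36.
term1 = 0.36/0.9 = 0.4.
term2 = 0.36/0.1 = 3.6.
chi^2 = 0.4 + 3.6 = 4.0000

4.0000


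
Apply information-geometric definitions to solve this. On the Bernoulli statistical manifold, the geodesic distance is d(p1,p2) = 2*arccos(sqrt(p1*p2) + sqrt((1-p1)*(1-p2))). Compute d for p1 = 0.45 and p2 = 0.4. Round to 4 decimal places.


Geodesic distance on Bernoulli manifold:
d(p1,p2) = 2*arccos(sqrt(p1*p2) + sqrt((1-p1)*(1-p2))).
sqrt(p1*p2) = sqrt(0.45*0.4) = 0.424264.
sqrt((1-p1)*(1-p2)) = sqrt(0.55*0.6) = 0.574456.
arg = 0.424264 + 0.574456 = 0.99872.
d = 2*arccos(0.99872) = 0.1012

0.1012


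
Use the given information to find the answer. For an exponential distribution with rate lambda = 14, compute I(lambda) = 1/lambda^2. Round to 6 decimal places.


Fisher information for exponential: I(lambda) = 1/lambda^2.
lambda = 14, lambda^2 = 196.
I = 1/196 = 0.005102

0.005102


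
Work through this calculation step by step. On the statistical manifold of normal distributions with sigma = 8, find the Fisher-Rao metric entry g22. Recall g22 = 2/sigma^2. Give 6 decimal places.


For the 2-parameter normal family, the Fisher metric has:
  g11 = 1/sigma^2, g22 = 2/sigma^2.
sigma = 8, sigma^2 = 64.
g22 = 0.031250

0.031250


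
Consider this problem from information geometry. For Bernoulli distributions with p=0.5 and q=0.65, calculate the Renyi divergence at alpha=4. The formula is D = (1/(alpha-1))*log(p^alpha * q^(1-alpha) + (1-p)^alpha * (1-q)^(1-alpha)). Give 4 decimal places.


Renyi divergence of order alpha between Bernoulli distributions:
D = (1/(alpha-1))*log(p^alpha * q^(1-alpha) + (1-p)^alpha * (1-q)^(1-alpha)).
alpha = 4, p = 0.5, q = 0.65.
p^alpha * q^(1-alpha) = 0.5^4 * 0.65^-3 = 0.227583.
(1-p)^alpha * (1-q)^(1-alpha) = 0.5^4 * 0.35^-3 = 1.457726.
sum = 0.227583 + 1.457726 = 1.685309.
D = (1/3)*log(1.685309) = 0.1740

0.1740


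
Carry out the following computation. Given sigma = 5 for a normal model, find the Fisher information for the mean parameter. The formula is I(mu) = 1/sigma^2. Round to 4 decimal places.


The Fisher information for the mean of a normal distribution is I(mu) = 1/sigma^2.
sigma = 5, so sigma^2 = 25.
I(mu) = 1/25 = 0.0400

0.0400


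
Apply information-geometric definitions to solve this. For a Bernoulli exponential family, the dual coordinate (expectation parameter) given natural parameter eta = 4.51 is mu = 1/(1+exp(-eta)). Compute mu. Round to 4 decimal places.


Dual coordinate (expectation parameter) for Bernoulli:
mu = 1/(1+exp(-eta)).
eta = 4.51.
exp(-eta) = exp(-4.51) = 0.010998.
mu = 1/(1+0.010998) = 0.9891

0.9891


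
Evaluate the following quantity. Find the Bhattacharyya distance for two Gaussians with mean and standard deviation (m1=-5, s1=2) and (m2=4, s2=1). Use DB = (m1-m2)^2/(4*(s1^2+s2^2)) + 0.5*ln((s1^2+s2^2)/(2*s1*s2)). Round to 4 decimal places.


Bhattacharyya distance between two Gaussians:
DB = (m1-m2)^2/(4*(s1^2+s2^2)) + (1/2)*ln((s1^2+s2^2)/(2*s1*s2)).
(m1-m2)^2 = (-9)^2 = 81.
s1^2+s2^2 = 4 + 1 = 5.
term1 = 81/20 = 4.05.
term2 = 0.5*ln(5/4.0) = 0.111572.
DB = 4.05 + 0.111572 = 4.1616

4.1616


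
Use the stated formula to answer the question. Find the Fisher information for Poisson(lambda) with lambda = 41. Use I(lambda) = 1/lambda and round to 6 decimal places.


Fisher information for Poisson: I(lambda) = 1/lambda.
lambda = 41.
I(lambda) = 1/41 = 0.024390

0.024390


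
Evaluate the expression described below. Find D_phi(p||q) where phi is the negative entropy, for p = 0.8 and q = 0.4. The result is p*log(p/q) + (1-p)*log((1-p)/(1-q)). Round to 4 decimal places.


Bregman divergence with negative entropy generator:
D = p*log(p/q) + (1-p)*log((1-p)/(1-q)).
p = 0.8, q = 0.4.
p*log(p/q) = 0.8*log(0.8/0.4) = 0.554518.
(1-p)*log((1-p)/(1-q)) = 0.2*log(0.2/0.6) = -0.219722.
D = 0.554518 + -0.219722 = 0.3348

0.3348


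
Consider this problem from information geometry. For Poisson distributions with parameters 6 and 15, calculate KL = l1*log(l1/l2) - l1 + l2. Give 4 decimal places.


KL divergence for Poisson:
KL = l1*log(l1/l2) - l1 + l2.
l1 = 6, l2 = 15.
log(6/15) = -0.916291.
l1*log(l1/l2) = 6 * -0.916291 = -5.497744.
KL = -5.497744 - 6 + 15 = 3.5023

3.5023


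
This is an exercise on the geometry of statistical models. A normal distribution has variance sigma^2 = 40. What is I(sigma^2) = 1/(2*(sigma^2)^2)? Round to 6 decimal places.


Fisher information for variance: I(sigma^2) = 1/(2*sigma^4).
sigma^2 = 40, so sigma^4 = 1600.
I = 1/(2*1600) = 1/3200 = 0.000313

0.000313


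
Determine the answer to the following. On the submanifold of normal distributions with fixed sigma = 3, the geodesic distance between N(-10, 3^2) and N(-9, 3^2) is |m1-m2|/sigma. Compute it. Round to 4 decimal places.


On the fixed-variance normal subfamily, geodesic distance = |m1-m2|/sigma.
|-10 - -9| = 1.
sigma = 3.
d = 1/3 = 0.3333

0.3333


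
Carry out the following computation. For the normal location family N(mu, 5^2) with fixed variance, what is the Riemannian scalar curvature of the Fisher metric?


This family has a single free parameter, so its statistical manifold
is 1-dimensional. The Riemann curvature tensor of any 1-dimensional
Riemannian manifold vanishes identically, so R = 0.

0


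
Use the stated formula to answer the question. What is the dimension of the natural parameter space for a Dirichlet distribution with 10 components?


Exponential family dimension calculation:
Dirichlet with 10 components has 10 natural parameters.

10


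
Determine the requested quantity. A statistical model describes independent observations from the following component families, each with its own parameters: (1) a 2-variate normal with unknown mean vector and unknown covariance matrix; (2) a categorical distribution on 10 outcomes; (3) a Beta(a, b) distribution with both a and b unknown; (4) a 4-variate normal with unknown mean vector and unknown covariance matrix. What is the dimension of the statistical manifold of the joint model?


The dimension of a statistical manifold equals the number of free
(independent) real parameters of the model. For a product of independent
blocks the parameter counts add.
- 2-variate normal: 2 (mean) + 2*3/2 = 3 (symmetric covariance) = 5.
- categorical on 10 outcomes (probabilities sum to 1): 10-1 = 9.
- Beta (a, b): 2.
- 4-variate normal: 4 (mean) + 4*5/2 = 10 (symmetric covariance) = 14.
Total = 5 + 9 + 2 + 14 = 30.
Dimension = 30

30


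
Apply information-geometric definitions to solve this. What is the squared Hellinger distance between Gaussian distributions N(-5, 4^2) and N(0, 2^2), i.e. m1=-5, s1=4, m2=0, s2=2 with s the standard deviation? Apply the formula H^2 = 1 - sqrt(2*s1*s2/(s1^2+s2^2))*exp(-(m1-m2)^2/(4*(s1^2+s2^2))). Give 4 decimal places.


Squared Hellinger distance for Gaussians:
H^2 = 1 - sqrt(2*s1*s2/(s1^2+s2^2)) * exp(-(m1-m2)^2/(4*(s1^2+s2^2))).
s1^2 = 16, s2^2 = 4, s1^2+s2^2 = 20.
sqrt(2*4*2/(20)) = 0.894427.
(m1-m2)^2 = (-5)^2 = 25.
exp(-25/(4*20)) = exp(-0.3125) = 0.731616.
H^2 = 1 - 0.894427*0.731616 = 0.3456

0.3456


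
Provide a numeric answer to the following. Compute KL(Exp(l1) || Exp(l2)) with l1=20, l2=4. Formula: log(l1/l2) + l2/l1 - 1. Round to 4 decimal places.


KL divergence for exponential family:
KL = log(l1/l2) + l2/l1 - 1.
log(20/4) = 1.609438.
4/20 = 0.2.
KL = 1.609438 + 0.2 - 1 = 0.8094

0.8094


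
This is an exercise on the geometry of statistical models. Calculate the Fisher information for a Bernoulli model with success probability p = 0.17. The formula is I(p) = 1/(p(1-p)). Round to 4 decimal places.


For Bernoulli(p), Fisher information is I(p) = 1/(p*(1-p)).
p = 0.17, 1-p = 0.83.
p*(1-p) = 0.1411.
I(p) = 1/0.1411 = 7.0872

7.0872


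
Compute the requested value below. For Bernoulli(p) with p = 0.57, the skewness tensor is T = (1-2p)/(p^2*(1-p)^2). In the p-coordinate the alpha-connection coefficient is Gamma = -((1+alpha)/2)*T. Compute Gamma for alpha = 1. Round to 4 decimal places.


Skewness (Amari-Chentsov) tensor: T = (1-2p)/(p^2*(1-p)^2).
p = 0.57, 1-2p = -0.14, p^2 = 0.3249, (1-p)^2 = 0.1849.
T = -0.14/(0.3249 * 0.1849) = -2.330459.
In the p-coordinate, Gamma^(alpha) = Gamma^(0) - (alpha/2)*T with Gamma^(0) = (1/2)*g'(p) = -T/2,
so Gamma^(alpha) = -((1+alpha)/2)*T.
alpha = 1, -(1+alpha)/2 = -1.0.
Gamma = -1.0 * -2.330459 = 2.3305

2.3305


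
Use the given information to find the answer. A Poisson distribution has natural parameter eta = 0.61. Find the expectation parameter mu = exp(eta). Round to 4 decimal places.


Expectation parameter for Poisson exponential family:
mu = exp(eta).
eta = 0.61.
mu = exp(0.61) = 1.8404

1.8404


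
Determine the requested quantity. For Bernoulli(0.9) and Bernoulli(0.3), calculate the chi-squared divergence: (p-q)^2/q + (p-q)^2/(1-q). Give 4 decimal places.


Chi-squared divergence between Bernoulli distributions:
chi^2 = (p-q)^2/q + (p-q)^2/(1-q).
p = 0.9, q = 0.3, p-q = 0.6.
(p-q)^2 = 0.36.
term1 = 0.36/0.3 = 1.2.
term2 = 0.36/0.7 = 0.514286.
chi^2 = 1.2 + 0.514286 = 1.7143

1.7143


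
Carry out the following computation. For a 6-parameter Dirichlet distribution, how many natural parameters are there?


Exponential family dimension calculation:
Dirichlet with 6 components has 6 natural parameters.

6


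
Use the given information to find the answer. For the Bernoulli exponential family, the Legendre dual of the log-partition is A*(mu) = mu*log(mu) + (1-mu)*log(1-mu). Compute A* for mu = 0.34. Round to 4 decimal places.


Legendre transform for Bernoulli:
A*(mu) = mu*log(mu) + (1-mu)*log(1-mu).
mu = 0.34, 1-mu = 0.66.
mu*log(mu) = 0.34*log(0.34) = -0.366795.
(1-mu)*log(1-mu) = 0.66*log(0.66) = -0.27424.
A* = -0.366795 + -0.27424 = -0.6410

-0.6410


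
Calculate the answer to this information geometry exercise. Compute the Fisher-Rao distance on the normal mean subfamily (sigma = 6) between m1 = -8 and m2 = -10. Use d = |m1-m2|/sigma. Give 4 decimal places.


On the fixed-variance normal subfamily, geodesic distance = |m1-m2|/sigma.
|-8 - -10| = 2.
sigma = 6.
d = 2/6 = 0.3333

0.3333


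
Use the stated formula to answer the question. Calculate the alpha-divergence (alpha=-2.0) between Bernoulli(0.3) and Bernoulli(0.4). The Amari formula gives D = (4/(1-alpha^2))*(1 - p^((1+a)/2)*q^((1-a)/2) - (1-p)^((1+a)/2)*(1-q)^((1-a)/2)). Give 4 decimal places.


Amari alpha-divergence:
D = (4/(1-alpha^2))*(1 - p^((1+a)/2)*q^((1-a)/2) - (1-p)^((1+a)/2)*(1-q)^((1-a)/2)).
alpha = -2.0, p = 0.3, q = 0.4.
e1 = (1+alpha)/2 = -0.5, e2 = (1-alpha)/2 = 1.5.
t1 = p^e1 * q^e2 = 0.3^-0.5 * 0.4^1.5 = 0.46188.
t2 = (1-p)^e1 * (1-q)^e2 = 0.7^-0.5 * 0.6^1.5 = 0.555492.
4/(1-alpha^2) = -1.333333.
D = -1.333333*(1 - 0.46188 - 0.555492) = 0.0232

0.0232


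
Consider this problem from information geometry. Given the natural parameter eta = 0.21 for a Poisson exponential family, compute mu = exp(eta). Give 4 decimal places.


Expectation parameter for Poisson exponential family:
mu = exp(eta).
eta = 0.21.
mu = exp(0.21) = 1.2337

1.2337


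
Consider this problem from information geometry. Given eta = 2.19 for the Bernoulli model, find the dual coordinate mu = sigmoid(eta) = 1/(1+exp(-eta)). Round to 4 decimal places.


Dual coordinate (expectation parameter) for Bernoulli:
mu = 1/(1+exp(-eta)).
eta = 2.19.
exp(-eta) = exp(-2.19) = 0.111917.
mu = 1/(1+0.111917) = 0.8993

0.8993


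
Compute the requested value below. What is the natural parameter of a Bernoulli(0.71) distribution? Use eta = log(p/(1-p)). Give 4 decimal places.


Natural parameter for Bernoulli: eta = log(p/(1-p)).
p = 0.71, 1-p = 0.29.
p/(1-p) = 2.448276.
eta = log(2.448276) = 0.8954

0.8954


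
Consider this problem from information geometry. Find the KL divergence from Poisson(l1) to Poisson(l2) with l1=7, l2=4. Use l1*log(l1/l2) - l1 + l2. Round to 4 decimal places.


KL divergence for Poisson:
KL = l1*log(l1/l2) - l1 + l2.
l1 = 7, l2 = 4.
log(7/4) = 0.559616.
l1*log(l1/l2) = 7 * 0.559616 = 3.917311.
KL = 3.917311 - 7 + 4 = 0.9173

0.9173


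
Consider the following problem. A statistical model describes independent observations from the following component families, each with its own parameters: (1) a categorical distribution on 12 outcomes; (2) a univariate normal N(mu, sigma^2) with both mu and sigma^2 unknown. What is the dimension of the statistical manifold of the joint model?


The dimension of a statistical manifold equals the number of free
(independent) real parameters of the model. For a product of independent
blocks the parameter counts add.
- categorical on 12 outcomes (probabilities sum to 1): 12-1 = 11.
- normal (mu, sigma^2): 2.
Total = 11 + 2 = 13.
Dimension = 13

13


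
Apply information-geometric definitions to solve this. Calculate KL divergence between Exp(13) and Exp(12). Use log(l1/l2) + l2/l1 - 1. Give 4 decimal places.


KL divergence for exponential family:
KL = log(l1/l2) + l2/l1 - 1.
log(13/12) = 0.080043.
12/13 = 0.923077.
KL = 0.080043 + 0.923077 - 1 = 0.0031

0.0031


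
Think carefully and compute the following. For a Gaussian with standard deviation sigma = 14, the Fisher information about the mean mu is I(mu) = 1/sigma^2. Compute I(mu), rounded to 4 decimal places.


The Fisher information for the mean of a normal distribution is I(mu) = 1/sigma^2.
sigma = 14, so sigma^2 = 196.
I(mu) = 1/196 = 0.0051

0.0051


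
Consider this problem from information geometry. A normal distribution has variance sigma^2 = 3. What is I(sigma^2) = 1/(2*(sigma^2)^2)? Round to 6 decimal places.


Fisher information for variance: I(sigma^2) = 1/(2*sigma^4).
sigma^2 = 3, so sigma^4 = 9.
I = 1/(2*9) = 1/18 = 0.055556

0.055556


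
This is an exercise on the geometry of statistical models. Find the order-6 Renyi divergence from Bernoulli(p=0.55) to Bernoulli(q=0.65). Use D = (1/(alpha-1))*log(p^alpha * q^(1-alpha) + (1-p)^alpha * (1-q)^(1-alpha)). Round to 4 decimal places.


Renyi divergence of order alpha between Bernoulli distributions:
D = (1/(alpha-1))*log(p^alpha * q^(1-alpha) + (1-p)^alpha * (1-q)^(1-alpha)).
alpha = 6, p = 0.55, q = 0.65.
p^alpha * q^(1-alpha) = 0.55^6 * 0.65^-5 = 0.238566.
(1-p)^alpha * (1-q)^(1-alpha) = 0.45^6 * 0.35^-5 = 1.581011.
sum = 0.238566 + 1.581011 = 1.819577.
D = (1/5)*log(1.819577) = 0.1197

0.1197


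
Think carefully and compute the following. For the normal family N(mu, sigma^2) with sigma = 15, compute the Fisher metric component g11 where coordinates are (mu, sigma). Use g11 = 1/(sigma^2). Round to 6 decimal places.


For the 2-parameter normal family, the Fisher metric has:
  g11 = 1/sigma^2, g22 = 2/sigma^2.
sigma = 15, sigma^2 = 225.
g11 = 0.004444

0.004444


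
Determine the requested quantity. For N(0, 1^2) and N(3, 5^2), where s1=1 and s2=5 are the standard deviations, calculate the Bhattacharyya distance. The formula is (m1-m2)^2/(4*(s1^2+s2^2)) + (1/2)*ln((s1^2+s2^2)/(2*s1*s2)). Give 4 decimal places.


Bhattacharyya distance between two Gaussians:
DB = (m1-m2)^2/(4*(s1^2+s2^2)) + (1/2)*ln((s1^2+s2^2)/(2*s1*s2)).
(m1-m2)^2 = (-3)^2 = 9.
s1^2+s2^2 = 1 + 25 = 26.
term1 = 9/104 = 0.086538.
term2 = 0.5*ln(26/10.0) = 0.477756.
DB = 0.086538 + 0.477756 = 0.5643

0.5643


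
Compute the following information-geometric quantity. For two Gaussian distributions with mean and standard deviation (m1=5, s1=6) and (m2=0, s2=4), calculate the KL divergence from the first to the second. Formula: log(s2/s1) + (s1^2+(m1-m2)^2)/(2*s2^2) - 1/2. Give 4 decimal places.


KL divergence between normal distributions:
KL = log(s2/s1) + (s1^2 + (m1-m2)^2)/(2*s2^2) - 1/2.
log(4/6) = -0.405465.
(6^2 + (5-0)^2)/(2*4^2) = (36 + 25)/32 = 1.90625.
KL = -0.405465 + 1.90625 - 0.5 = 1.0008

1.0008


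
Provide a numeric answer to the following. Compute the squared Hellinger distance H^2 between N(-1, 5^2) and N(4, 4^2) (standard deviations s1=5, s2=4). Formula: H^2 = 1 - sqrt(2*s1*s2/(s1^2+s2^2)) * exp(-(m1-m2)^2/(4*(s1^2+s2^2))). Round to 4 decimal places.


Squared Hellinger distance for Gaussians:
H^2 = 1 - sqrt(2*s1*s2/(s1^2+s2^2)) * exp(-(m1-m2)^2/(4*(s1^2+s2^2))).
s1^2 = 25, s2^2 = 16, s1^2+s2^2 = 41.
sqrt(2*5*4/(41)) = 0.98773.
(m1-m2)^2 = (-5)^2 = 25.
exp(-25/(4*41)) = exp(-0.152439) = 0.858611.
H^2 = 1 - 0.98773*0.858611 = 0.1519

0.1519


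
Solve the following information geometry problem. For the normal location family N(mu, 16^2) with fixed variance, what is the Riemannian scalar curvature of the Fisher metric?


This family has a single free parameter, so its statistical manifold
is 1-dimensional. The Riemann curvature tensor of any 1-dimensional
Riemannian manifold vanishes identically, so R = 0.

0


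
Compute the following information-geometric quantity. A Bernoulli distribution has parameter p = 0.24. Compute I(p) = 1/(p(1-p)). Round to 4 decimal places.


For Bernoulli(p), Fisher information is I(p) = 1/(p*(1-p)).
p = 0.24, 1-p = 0.76.
p*(1-p) = 0.1824.
I(p) = 1/0.1824 = 5.4825

5.4825


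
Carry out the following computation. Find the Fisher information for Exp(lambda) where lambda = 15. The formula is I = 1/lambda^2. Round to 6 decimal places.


Fisher information for exponential: I(lambda) = 1/lambda^2.
lambda = 15, lambda^2 = 225.
I = 1/225 = 0.004444

0.004444


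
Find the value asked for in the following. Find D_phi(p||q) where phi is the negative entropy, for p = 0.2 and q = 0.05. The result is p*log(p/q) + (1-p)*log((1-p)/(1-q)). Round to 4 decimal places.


Bregman divergence with negative entropy generator:
D = p*log(p/q) + (1-p)*log((1-p)/(1-q)).
p = 0.2, q = 0.05.
p*log(p/q) = 0.2*log(0.2/0.05) = 0.277259.
(1-p)*log((1-p)/(1-q)) = 0.8*log(0.8/0.95) = -0.13748.
D = 0.277259 + -0.13748 = 0.1398

0.1398


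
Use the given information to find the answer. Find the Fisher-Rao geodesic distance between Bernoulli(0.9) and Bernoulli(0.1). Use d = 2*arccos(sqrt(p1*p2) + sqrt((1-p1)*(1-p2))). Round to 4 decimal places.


Geodesic distance on Bernoulli manifold:
d(p1,p2) = 2*arccos(sqrt(p1*p2) + sqrt((1-p1)*(1-p2))).
sqrt(p1*p2) = sqrt(0.9*0.1) = 0.3.
sqrt((1-p1)*(1-p2)) = sqrt(0.1*0.9) = 0.3.
arg = 0.3 + 0.3 = 0.6.
d = 2*arccos(0.6) = 1.8546

1.8546


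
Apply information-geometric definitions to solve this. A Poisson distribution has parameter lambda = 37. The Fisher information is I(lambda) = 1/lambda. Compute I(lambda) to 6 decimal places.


Fisher information for Poisson: I(lambda) = 1/lambda.
lambda = 37.
I(lambda) = 1/37 = 0.027027

0.027027


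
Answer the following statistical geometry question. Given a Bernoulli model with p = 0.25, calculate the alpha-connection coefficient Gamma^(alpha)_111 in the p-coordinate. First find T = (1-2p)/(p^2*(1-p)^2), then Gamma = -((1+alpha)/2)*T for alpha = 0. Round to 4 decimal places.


Skewness (Amari-Chentsov) tensor: T = (1-2p)/(p^2*(1-p)^2).
p = 0.25, 1-2p = 0.5, p^2 = 0.0625, (1-p)^2 = 0.5625.
T = 0.5/(0.0625 * 0.5625) = 14.222222.
In the p-coordinate, Gamma^(alpha) = Gamma^(0) - (alpha/2)*T with Gamma^(0) = (1/2)*g'(p) = -T/2,
so Gamma^(alpha) = -((1+alpha)/2)*T.
alpha = 0, -(1+alpha)/2 = -0.5.
Gamma = -0.5 * 14.222222 = -7.1111

-7.1111
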